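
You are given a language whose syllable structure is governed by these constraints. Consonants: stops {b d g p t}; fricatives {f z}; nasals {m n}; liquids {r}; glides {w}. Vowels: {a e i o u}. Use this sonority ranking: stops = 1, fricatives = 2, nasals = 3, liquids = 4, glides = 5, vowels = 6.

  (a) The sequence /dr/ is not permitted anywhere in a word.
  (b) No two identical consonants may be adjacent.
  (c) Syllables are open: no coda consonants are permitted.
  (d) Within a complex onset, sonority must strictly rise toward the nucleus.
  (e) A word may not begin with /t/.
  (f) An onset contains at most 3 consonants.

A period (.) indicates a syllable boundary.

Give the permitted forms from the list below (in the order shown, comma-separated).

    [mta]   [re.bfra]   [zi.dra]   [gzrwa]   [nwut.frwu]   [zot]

[re.bfra]

[mta] — violates constraint (d): syllable 1 onset /mt/: /m/ (nasal, 3) → /t/ (stop, 1) does not rise → not permitted
[re.bfra] — σ1 onset /r/, coda /∅/ ok; σ2 onset /bfr/ (1→2→4 rises), coda /∅/ ok → permitted
[zi.dra] — violates constraint (a): contains banned sequence /dr/ → not permitted
[gzrwa] — violates constraint (f): syllable 1 onset /gzrw/ has 4 consonants (> 3) → not permitted
[nwut.frwu] — violates constraint (c): syllable 1 coda /t/ has 1 consonant (> 0) → not permitted
[zot] — violates constraint (c): syllable 1 coda /t/ has 1 consonant (> 0) → not permitted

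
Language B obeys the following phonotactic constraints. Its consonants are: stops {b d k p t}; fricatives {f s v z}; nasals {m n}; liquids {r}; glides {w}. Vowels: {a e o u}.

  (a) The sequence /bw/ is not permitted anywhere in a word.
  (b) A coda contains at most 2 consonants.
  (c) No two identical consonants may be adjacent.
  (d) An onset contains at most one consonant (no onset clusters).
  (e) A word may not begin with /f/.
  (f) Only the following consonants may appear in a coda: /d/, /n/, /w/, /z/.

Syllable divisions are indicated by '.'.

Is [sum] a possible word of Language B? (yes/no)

[sum] — violates constraint (f): syllable 1 coda contains /m/, which is not a licensed coda consonant → illicit

no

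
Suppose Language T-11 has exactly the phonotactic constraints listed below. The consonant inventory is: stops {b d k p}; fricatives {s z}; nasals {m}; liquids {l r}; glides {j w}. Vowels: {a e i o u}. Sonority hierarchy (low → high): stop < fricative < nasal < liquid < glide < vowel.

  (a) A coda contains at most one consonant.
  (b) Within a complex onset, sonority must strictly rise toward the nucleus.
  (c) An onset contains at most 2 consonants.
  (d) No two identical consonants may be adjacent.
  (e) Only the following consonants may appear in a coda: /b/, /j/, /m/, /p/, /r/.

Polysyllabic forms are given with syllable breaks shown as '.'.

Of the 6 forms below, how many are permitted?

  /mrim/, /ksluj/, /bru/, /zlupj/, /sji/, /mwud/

3

/mrim/ — σ1 onset /mr/ (3→4 rises), coda /m/ ok → permitted
/ksluj/ — violates constraint (c): syllable 1 onset /ksl/ has 3 consonants (> 2) → not permitted
/bru/ — σ1 onset /br/ (1→4 rises), coda /∅/ ok → permitted
/zlupj/ — violates constraint (a): syllable 1 coda /pj/ has 2 consonants (> 1) → not permitted
/sji/ — σ1 onset /sj/ (2→5 rises), coda /∅/ ok → permitted
/mwud/ — violates constraint (e): syllable 1 coda contains /d/, which is not a licensed coda consonant → not permitted
Permitted: /mrim/, /bru/, /sji/ → 3.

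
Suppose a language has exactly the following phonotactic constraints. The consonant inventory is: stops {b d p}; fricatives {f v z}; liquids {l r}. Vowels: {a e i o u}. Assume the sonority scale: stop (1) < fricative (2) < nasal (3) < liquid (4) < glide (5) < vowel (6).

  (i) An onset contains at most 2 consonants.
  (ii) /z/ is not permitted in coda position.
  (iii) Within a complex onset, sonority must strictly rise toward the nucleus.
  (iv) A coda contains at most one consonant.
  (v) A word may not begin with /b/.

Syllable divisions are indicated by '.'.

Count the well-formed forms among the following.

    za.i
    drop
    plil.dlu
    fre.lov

4

za.i — σ1 onset /z/, coda /∅/ ok; σ2 onset /∅/, coda /∅/ ok → well-formed
drop — σ1 onset /dr/ (1→4 rises), coda /p/ ok → well-formed
plil.dlu — σ1 onset /pl/ (1→4 rises), coda /l/ ok; σ2 onset /dl/ (1→4 rises), coda /∅/ ok → well-formed
fre.lov — σ1 onset /fr/ (2→4 rises), coda /∅/ ok; σ2 onset /l/, coda /v/ ok → well-formed
Well-formed: za.i, drop, plil.dlu, fre.lov → 4.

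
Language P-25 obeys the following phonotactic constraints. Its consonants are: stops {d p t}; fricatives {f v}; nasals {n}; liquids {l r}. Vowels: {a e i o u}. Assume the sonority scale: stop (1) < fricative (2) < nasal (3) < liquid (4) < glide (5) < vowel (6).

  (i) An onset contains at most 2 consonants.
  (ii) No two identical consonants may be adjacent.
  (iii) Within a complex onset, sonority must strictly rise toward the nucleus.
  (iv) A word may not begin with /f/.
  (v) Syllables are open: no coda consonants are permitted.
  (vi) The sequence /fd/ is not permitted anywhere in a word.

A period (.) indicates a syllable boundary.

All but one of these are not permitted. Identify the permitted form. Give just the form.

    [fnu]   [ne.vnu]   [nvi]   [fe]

[fnu] — violates constraint (iv): word begins with /f/ → not permitted
[ne.vnu] — σ1 onset /n/, coda /∅/ ok; σ2 onset /vn/ (2→3 rises), coda /∅/ ok → permitted
[nvi] — violates constraint (iii): syllable 1 onset /nv/: /n/ (nasal, 3) → /v/ (fricative, 2) does not rise → not permitted
[fe] — violates constraint (iv): word begins with /f/ → not permitted

[ne.vnu]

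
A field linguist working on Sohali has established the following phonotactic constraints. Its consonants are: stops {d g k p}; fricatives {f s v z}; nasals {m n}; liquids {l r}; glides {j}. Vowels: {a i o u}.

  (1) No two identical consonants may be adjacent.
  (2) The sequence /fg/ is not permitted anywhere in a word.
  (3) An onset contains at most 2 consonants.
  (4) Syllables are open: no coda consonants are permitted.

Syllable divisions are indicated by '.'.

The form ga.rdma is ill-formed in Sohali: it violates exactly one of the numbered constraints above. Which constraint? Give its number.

3

ga.rdma: syllable 2 onset /rdm/ has 3 consonants (> 2).
This is a violation of constraint 3: "An onset contains at most 2 consonants."
The remaining constraints (1, 2, 4) are satisfied.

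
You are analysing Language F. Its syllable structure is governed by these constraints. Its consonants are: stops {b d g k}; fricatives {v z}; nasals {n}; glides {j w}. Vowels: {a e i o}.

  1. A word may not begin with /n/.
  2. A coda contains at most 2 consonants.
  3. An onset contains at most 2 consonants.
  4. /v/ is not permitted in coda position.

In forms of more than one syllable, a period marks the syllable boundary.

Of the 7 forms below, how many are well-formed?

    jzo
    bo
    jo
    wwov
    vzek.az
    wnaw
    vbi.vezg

jzo — σ1 onset /jz/ (2C), coda /∅/ ok → well-formed
bo — σ1 onset /b/, coda /∅/ ok → well-formed
jo — σ1 onset /j/, coda /∅/ ok → well-formed
wwov — violates constraint 4: syllable 1 coda contains /v/ → ill-formed
vzek.az — σ1 onset /vz/ (2C), coda /k/ ok; σ2 onset /∅/, coda /z/ ok → well-formed
wnaw — σ1 onset /wn/ (2C), coda /w/ ok → well-formed
vbi.vezg — σ1 onset /vb/ (2C), coda /∅/ ok; σ2 onset /v/, coda /zg/ (2C) ok → well-formed
Well-formed: jzo, bo, jo, vzek.az, wnaw, vbi.vezg → 6.

6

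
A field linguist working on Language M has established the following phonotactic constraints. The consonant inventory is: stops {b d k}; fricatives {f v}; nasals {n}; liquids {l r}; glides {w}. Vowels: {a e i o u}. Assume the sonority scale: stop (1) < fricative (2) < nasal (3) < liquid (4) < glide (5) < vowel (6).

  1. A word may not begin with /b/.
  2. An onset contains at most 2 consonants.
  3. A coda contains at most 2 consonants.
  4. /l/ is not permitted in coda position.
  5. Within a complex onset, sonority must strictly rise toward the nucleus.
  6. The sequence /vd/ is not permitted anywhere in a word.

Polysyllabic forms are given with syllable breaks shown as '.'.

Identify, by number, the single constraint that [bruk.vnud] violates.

[bruk.vnud]: word begins with /b/.
This is a violation of constraint 1: "A word may not begin with /b/."
The remaining constraints (2, 3, 4, 5, 6) are satisfied.

1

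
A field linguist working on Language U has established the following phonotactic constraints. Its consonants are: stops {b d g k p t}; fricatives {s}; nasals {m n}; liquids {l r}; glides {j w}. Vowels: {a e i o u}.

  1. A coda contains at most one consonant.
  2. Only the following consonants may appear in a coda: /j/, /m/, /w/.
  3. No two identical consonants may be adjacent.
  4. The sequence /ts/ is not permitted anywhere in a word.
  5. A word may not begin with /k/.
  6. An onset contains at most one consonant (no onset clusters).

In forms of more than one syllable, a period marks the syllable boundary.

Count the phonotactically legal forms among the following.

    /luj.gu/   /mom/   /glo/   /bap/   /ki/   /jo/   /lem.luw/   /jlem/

/luj.gu/ — σ1 onset /l/, coda /j/ ok; σ2 onset /g/, coda /∅/ ok → phonotactically legal
/mom/ — σ1 onset /m/, coda /m/ ok → phonotactically legal
/glo/ — violates constraint 6: syllable 1 onset /gl/ has 2 consonants (> 1) → phonotactically illegal
/bap/ — violates constraint 2: syllable 1 coda contains /p/, which is not a licensed coda consonant → phonotactically illegal
/ki/ — violates constraint 5: word begins with /k/ → phonotactically illegal
/jo/ — σ1 onset /j/, coda /∅/ ok → phonotactically legal
/lem.luw/ — σ1 onset /l/, coda /m/ ok; σ2 onset /l/, coda /w/ ok → phonotactically legal
/jlem/ — violates constraint 6: syllable 1 onset /jl/ has 2 consonants (> 1) → phonotactically illegal
Phonotactically legal: /luj.gu/, /mom/, /jo/, /lem.luw/ → 4.

4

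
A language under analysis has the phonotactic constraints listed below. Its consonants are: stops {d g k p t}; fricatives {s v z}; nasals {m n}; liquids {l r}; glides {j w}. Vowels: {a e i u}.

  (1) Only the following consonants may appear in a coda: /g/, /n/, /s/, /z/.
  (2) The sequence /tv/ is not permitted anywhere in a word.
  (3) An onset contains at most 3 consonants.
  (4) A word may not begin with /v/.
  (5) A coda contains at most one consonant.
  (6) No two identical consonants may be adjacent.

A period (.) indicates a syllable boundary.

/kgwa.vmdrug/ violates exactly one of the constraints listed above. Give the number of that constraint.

3

/kgwa.vmdrug/: syllable 2 onset /vmdr/ has 4 consonants (> 3).
This is a violation of constraint 3: "An onset contains at most 3 consonants."
The remaining constraints (1, 2, 4, 5, 6) are satisfied.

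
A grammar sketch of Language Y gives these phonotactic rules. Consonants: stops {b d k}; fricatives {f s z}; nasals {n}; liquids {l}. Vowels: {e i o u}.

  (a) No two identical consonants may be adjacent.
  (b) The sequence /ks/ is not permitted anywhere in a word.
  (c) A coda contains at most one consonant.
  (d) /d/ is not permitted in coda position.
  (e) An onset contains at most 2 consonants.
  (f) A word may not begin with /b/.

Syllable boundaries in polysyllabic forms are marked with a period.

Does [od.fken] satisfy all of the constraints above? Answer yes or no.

no

[od.fken] — violates constraint (d): syllable 1 coda contains /d/ → not permitted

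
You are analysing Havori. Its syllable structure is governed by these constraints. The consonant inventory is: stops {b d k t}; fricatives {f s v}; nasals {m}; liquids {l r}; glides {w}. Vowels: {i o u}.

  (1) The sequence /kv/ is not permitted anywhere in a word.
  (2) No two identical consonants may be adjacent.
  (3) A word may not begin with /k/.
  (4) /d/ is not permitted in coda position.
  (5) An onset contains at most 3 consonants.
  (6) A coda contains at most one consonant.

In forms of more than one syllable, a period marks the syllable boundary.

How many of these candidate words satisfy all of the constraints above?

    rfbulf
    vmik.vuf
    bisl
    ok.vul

rfbulf — violates constraint 6: syllable 1 coda /lf/ has 2 consonants (> 1) → not permitted
vmik.vuf — violates constraint 1: contains banned sequence /kv/ → not permitted
bisl — violates constraint 6: syllable 1 coda /sl/ has 2 consonants (> 1) → not permitted
ok.vul — violates constraint 1: contains banned sequence /kv/ → not permitted
No form is permitted → 0.

0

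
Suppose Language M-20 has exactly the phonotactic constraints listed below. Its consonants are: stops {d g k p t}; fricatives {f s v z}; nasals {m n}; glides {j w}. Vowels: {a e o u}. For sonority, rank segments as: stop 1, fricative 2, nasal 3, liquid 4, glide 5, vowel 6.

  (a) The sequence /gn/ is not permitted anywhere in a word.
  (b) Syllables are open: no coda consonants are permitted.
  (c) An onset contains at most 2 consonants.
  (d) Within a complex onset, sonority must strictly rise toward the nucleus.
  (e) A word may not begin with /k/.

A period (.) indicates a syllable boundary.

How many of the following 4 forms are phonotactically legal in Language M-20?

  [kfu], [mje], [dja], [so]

[kfu] — violates constraint (e): word begins with /k/ → phonotactically illegal
[mje] — σ1 onset /mj/ (3→5 rises), coda /∅/ ok → phonotactically legal
[dja] — σ1 onset /dj/ (1→5 rises), coda /∅/ ok → phonotactically legal
[so] — σ1 onset /s/, coda /∅/ ok → phonotactically legal
Phonotactically legal: [mje], [dja], [so] → 3.

3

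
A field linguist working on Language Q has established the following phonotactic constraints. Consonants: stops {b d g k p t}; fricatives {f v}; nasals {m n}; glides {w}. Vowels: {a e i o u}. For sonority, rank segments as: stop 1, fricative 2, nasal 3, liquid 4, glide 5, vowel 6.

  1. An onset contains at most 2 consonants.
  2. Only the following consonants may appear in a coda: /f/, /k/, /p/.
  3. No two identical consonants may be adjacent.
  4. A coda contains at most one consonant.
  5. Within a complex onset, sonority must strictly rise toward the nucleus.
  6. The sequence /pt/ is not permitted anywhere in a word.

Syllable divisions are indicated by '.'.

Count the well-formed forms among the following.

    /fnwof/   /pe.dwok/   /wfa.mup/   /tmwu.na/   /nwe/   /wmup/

/fnwof/ — violates constraint 1: syllable 1 onset /fnw/ has 3 consonants (> 2) → ill-formed
/pe.dwok/ — σ1 onset /p/, coda /∅/ ok; σ2 onset /dw/ (1→5 rises), coda /k/ ok → well-formed
/wfa.mup/ — violates constraint 5: syllable 1 onset /wf/: /w/ (glide, 5) → /f/ (fricative, 2) does not rise → ill-formed
/tmwu.na/ — violates constraint 1: syllable 1 onset /tmw/ has 3 consonants (> 2) → ill-formed
/nwe/ — σ1 onset /nw/ (3→5 rises), coda /∅/ ok → well-formed
/wmup/ — violates constraint 5: syllable 1 onset /wm/: /w/ (glide, 5) → /m/ (nasal, 3) does not rise → ill-formed
Well-formed: /pe.dwok/, /nwe/ → 2.

2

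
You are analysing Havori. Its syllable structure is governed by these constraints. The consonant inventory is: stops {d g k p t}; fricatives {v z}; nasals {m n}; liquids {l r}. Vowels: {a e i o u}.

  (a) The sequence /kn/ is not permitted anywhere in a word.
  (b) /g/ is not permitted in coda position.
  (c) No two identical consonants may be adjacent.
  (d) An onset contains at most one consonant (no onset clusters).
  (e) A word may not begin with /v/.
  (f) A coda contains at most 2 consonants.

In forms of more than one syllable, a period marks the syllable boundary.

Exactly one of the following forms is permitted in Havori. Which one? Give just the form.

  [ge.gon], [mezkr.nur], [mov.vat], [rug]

[ge.gon] — σ1 onset /g/, coda /∅/ ok; σ2 onset /g/, coda /n/ ok → permitted
[mezkr.nur] — violates constraint (f): syllable 1 coda /zkr/ has 3 consonants (> 2) → not permitted
[mov.vat] — violates constraint (c): adjacent identical consonants /vv/ → not permitted
[rug] — violates constraint (b): syllable 1 coda contains /g/ → not permitted

[ge.gon]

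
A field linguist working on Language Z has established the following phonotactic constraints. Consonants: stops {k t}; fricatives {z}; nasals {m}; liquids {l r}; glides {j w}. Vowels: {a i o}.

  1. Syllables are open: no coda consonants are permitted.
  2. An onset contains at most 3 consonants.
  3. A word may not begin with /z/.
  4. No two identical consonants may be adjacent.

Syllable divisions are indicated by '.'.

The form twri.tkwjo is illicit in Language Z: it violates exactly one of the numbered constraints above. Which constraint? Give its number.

twri.tkwjo: syllable 2 onset /tkwj/ has 4 consonants (> 3).
This is a violation of constraint 2: "An onset contains at most 3 consonants."
The remaining constraints (1, 3, 4) are satisfied.

2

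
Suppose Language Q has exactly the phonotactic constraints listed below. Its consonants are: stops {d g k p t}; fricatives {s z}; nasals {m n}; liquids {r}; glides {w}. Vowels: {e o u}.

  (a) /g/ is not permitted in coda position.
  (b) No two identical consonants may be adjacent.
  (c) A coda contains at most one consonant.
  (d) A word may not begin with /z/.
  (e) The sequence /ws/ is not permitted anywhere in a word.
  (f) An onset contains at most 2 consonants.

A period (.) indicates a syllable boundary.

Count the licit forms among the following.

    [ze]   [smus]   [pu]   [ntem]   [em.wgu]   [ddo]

4

[ze] — violates constraint (d): word begins with /z/ → illicit
[smus] — σ1 onset /sm/ (2C), coda /s/ ok → licit
[pu] — σ1 onset /p/, coda /∅/ ok → licit
[ntem] — σ1 onset /nt/ (2C), coda /m/ ok → licit
[em.wgu] — σ1 onset /∅/, coda /m/ ok; σ2 onset /wg/ (2C), coda /∅/ ok → licit
[ddo] — violates constraint (b): adjacent identical consonants /dd/ → illicit
Licit: [smus], [pu], [ntem], [em.wgu] → 4.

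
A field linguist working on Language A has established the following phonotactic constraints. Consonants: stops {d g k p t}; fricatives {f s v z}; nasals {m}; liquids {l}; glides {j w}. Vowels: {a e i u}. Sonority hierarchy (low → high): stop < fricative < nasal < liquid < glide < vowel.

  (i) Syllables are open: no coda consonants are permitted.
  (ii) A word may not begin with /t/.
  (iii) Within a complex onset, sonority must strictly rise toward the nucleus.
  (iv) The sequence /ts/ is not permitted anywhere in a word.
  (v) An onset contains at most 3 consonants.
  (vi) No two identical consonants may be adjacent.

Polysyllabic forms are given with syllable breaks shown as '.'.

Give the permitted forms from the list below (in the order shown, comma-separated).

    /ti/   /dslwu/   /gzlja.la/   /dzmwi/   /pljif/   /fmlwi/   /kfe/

/kfe/

/ti/ — violates constraint (ii): word begins with /t/ → not permitted
/dslwu/ — violates constraint (v): syllable 1 onset /dslw/ has 4 consonants (> 3) → not permitted
/gzlja.la/ — violates constraint (v): syllable 1 onset /gzlj/ has 4 consonants (> 3) → not permitted
/dzmwi/ — violates constraint (v): syllable 1 onset /dzmw/ has 4 consonants (> 3) → not permitted
/pljif/ — violates constraint (i): syllable 1 coda /f/ has 1 consonant (> 0) → not permitted
/fmlwi/ — violates constraint (v): syllable 1 onset /fmlw/ has 4 consonants (> 3) → not permitted
/kfe/ — σ1 onset /kf/ (1→2 rises), coda /∅/ ok → permitted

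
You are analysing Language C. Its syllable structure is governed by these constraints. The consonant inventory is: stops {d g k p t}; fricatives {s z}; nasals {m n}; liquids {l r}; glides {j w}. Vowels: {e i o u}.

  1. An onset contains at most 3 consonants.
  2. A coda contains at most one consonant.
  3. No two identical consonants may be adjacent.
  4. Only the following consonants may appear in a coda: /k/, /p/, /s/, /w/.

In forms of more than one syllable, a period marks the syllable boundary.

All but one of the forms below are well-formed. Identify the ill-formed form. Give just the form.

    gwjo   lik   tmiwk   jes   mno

gwjo — σ1 onset /gwj/ (3C), coda /∅/ ok → well-formed
lik — σ1 onset /l/, coda /k/ ok → well-formed
tmiwk — violates constraint 2: syllable 1 coda /wk/ has 2 consonants (> 1) → ill-formed
jes — σ1 onset /j/, coda /s/ ok → well-formed
mno — σ1 onset /mn/ (2C), coda /∅/ ok → well-formed

tmiwk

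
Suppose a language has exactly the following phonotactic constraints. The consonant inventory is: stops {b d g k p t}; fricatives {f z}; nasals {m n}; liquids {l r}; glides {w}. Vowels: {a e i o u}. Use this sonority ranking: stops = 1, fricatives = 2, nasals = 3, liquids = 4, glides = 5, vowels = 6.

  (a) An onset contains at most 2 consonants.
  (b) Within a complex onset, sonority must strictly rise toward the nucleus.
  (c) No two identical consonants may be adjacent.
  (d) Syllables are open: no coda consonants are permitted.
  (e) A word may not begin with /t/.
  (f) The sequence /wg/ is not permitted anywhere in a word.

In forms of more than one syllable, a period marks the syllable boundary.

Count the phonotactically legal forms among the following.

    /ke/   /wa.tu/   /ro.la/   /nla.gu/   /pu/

/ke/ — σ1 onset /k/, coda /∅/ ok → phonotactically legal
/wa.tu/ — σ1 onset /w/, coda /∅/ ok; σ2 onset /t/, coda /∅/ ok → phonotactically legal
/ro.la/ — σ1 onset /r/, coda /∅/ ok; σ2 onset /l/, coda /∅/ ok → phonotactically legal
/nla.gu/ — σ1 onset /nl/ (3→4 rises), coda /∅/ ok; σ2 onset /g/, coda /∅/ ok → phonotactically legal
/pu/ — σ1 onset /p/, coda /∅/ ok → phonotactically legal
Phonotactically legal: /ke/, /wa.tu/, /ro.la/, /nla.gu/, /pu/ → 5.

5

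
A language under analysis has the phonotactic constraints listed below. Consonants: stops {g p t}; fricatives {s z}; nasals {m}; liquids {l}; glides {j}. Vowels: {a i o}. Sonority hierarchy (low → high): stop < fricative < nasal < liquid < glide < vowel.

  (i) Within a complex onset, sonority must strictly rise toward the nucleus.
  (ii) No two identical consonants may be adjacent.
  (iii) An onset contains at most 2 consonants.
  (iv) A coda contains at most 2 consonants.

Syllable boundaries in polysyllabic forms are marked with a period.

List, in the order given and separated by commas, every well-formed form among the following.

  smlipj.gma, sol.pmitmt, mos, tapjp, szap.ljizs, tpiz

smlipj.gma — violates constraint (iii): syllable 1 onset /sml/ has 3 consonants (> 2) → ill-formed
sol.pmitmt — violates constraint (iv): syllable 2 coda /tmt/ has 3 consonants (> 2) → ill-formed
mos — σ1 onset /m/, coda /s/ ok → well-formed
tapjp — violates constraint (iv): syllable 1 coda /pjp/ has 3 consonants (> 2) → ill-formed
szap.ljizs — violates constraint (i): syllable 1 onset /sz/: /s/ (fricative, 2) → /z/ (fricative, 2) does not rise → ill-formed
tpiz — violates constraint (i): syllable 1 onset /tp/: /t/ (stop, 1) → /p/ (stop, 1) does not rise → ill-formed

mos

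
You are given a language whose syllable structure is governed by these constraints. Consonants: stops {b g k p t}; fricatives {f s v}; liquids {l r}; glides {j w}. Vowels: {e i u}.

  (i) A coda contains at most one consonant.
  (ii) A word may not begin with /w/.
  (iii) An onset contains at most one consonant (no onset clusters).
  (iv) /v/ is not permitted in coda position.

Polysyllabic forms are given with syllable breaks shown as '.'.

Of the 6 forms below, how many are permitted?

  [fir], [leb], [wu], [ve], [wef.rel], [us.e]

4

[fir] — σ1 onset /f/, coda /r/ ok → permitted
[leb] — σ1 onset /l/, coda /b/ ok → permitted
[wu] — violates constraint (ii): word begins with /w/ → not permitted
[ve] — σ1 onset /v/, coda /∅/ ok → permitted
[wef.rel] — violates constraint (ii): word begins with /w/ → not permitted
[us.e] — σ1 onset /∅/, coda /s/ ok; σ2 onset /∅/, coda /∅/ ok → permitted
Permitted: [fir], [leb], [ve], [us.e] → 4.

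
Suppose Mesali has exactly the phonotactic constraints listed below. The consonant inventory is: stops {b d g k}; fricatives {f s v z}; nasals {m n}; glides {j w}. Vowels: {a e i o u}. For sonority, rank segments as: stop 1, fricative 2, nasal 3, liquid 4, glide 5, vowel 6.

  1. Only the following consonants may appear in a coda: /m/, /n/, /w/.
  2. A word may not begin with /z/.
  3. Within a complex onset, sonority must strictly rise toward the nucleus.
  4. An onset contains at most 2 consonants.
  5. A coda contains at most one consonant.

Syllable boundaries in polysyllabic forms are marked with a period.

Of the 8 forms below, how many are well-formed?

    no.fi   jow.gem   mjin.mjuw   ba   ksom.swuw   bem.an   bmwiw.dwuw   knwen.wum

6

no.fi — σ1 onset /n/, coda /∅/ ok; σ2 onset /f/, coda /∅/ ok → well-formed
jow.gem — σ1 onset /j/, coda /w/ ok; σ2 onset /g/, coda /m/ ok → well-formed
mjin.mjuw — σ1 onset /mj/ (3→5 rises), coda /n/ ok; σ2 onset /mj/ (3→5 rises), coda /w/ ok → well-formed
ba — σ1 onset /b/, coda /∅/ ok → well-formed
ksom.swuw — σ1 onset /ks/ (1→2 rises), coda /m/ ok; σ2 onset /sw/ (2→5 rises), coda /w/ ok → well-formed
bem.an — σ1 onset /b/, coda /m/ ok; σ2 onset /∅/, coda /n/ ok → well-formed
bmwiw.dwuw — violates constraint 4: syllable 1 onset /bmw/ has 3 consonants (> 2) → ill-formed
knwen.wum — violates constraint 4: syllable 1 onset /knw/ has 3 consonants (> 2) → ill-formed
Well-formed: no.fi, jow.gem, mjin.mjuw, ba, ksom.swuw, bem.an → 6.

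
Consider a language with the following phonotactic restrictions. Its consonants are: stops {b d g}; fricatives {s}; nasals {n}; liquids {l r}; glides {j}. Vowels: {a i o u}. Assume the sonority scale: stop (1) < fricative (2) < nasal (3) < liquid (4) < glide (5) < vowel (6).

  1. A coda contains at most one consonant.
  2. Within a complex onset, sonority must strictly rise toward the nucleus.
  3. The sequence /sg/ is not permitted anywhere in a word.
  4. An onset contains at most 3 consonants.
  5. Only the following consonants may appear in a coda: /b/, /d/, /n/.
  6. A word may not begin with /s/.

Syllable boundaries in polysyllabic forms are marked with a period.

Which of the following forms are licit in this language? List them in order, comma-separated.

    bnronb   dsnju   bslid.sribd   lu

lu

bnronb — violates constraint 1: syllable 1 coda /nb/ has 2 consonants (> 1) → illicit
dsnju — violates constraint 4: syllable 1 onset /dsnj/ has 4 consonants (> 3) → illicit
bslid.sribd — violates constraint 1: syllable 2 coda /bd/ has 2 consonants (> 1) → illicit
lu — σ1 onset /l/, coda /∅/ ok → licit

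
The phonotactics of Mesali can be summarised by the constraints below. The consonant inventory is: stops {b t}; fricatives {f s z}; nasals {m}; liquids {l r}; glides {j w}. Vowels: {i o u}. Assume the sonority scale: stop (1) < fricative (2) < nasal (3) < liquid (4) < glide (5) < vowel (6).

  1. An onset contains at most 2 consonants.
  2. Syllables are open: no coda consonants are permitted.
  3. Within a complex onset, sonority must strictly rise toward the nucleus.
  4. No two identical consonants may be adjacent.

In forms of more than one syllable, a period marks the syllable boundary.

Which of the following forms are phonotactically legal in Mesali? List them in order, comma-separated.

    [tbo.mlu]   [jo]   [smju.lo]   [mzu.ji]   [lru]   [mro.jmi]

[jo]

[tbo.mlu] — violates constraint 3: syllable 1 onset /tb/: /t/ (stop, 1) → /b/ (stop, 1) does not rise → phonotactically illegal
[jo] — σ1 onset /j/, coda /∅/ ok → phonotactically legal
[smju.lo] — violates constraint 1: syllable 1 onset /smj/ has 3 consonants (> 2) → phonotactically illegal
[mzu.ji] — violates constraint 3: syllable 1 onset /mz/: /m/ (nasal, 3) → /z/ (fricative, 2) does not rise → phonotactically illegal
[lru] — violates constraint 3: syllable 1 onset /lr/: /l/ (liquid, 4) → /r/ (liquid, 4) does not rise → phonotactically illegal
[mro.jmi] — violates constraint 3: syllable 2 onset /jm/: /j/ (glide, 5) → /m/ (nasal, 3) does not rise → phonotactically illegal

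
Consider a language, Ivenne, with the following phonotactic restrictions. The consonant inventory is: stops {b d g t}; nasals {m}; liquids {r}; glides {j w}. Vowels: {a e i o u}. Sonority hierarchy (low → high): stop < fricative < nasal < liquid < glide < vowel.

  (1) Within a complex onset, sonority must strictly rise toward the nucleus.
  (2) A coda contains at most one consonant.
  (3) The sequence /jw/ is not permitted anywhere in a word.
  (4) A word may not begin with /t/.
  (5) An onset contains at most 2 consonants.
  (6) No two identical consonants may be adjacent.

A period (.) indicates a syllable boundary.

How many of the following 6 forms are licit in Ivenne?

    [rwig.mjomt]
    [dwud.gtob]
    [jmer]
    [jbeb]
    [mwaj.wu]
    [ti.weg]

[rwig.mjomt] — violates constraint 2: syllable 2 coda /mt/ has 2 consonants (> 1) → illicit
[dwud.gtob] — violates constraint 1: syllable 2 onset /gt/: /g/ (stop, 1) → /t/ (stop, 1) does not rise → illicit
[jmer] — violates constraint 1: syllable 1 onset /jm/: /j/ (glide, 5) → /m/ (nasal, 3) does not rise → illicit
[jbeb] — violates constraint 1: syllable 1 onset /jb/: /j/ (glide, 5) → /b/ (stop, 1) does not rise → illicit
[mwaj.wu] — violates constraint 3: contains banned sequence /jw/ → illicit
[ti.weg] — violates constraint 4: word begins with /t/ → illicit
No form is licit → 0.

0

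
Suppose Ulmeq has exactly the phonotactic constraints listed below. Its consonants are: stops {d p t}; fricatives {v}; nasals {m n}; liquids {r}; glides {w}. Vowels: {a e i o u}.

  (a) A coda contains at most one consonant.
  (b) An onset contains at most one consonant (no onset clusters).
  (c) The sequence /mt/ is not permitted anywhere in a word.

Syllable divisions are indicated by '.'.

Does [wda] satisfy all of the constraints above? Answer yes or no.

no

[wda] — violates constraint (b): syllable 1 onset /wd/ has 2 consonants (> 1) → not permitted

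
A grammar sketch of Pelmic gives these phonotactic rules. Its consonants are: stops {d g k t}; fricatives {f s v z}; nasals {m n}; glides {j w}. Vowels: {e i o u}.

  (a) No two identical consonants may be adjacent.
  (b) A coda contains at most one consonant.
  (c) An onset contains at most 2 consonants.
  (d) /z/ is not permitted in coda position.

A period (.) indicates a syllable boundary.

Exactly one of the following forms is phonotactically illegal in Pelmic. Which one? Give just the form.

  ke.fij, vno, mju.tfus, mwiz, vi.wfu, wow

ke.fij — σ1 onset /k/, coda /∅/ ok; σ2 onset /f/, coda /j/ ok → phonotactically legal
vno — σ1 onset /vn/ (2C), coda /∅/ ok → phonotactically legal
mju.tfus — σ1 onset /mj/ (2C), coda /∅/ ok; σ2 onset /tf/ (2C), coda /s/ ok → phonotactically legal
mwiz — violates constraint (d): syllable 1 coda contains /z/ → phonotactically illegal
vi.wfu — σ1 onset /v/, coda /∅/ ok; σ2 onset /wf/ (2C), coda /∅/ ok → phonotactically legal
wow — σ1 onset /w/, coda /w/ ok → phonotactically legal

mwiz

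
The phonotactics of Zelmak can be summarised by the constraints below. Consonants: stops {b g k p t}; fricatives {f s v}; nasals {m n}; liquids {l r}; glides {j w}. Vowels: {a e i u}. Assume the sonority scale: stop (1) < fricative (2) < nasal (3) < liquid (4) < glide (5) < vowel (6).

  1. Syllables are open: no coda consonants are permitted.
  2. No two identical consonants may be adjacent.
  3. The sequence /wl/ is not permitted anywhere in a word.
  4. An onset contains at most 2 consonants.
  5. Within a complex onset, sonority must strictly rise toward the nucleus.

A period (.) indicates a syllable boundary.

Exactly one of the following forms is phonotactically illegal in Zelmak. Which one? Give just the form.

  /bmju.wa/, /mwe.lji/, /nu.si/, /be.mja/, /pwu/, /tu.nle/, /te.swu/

/bmju.wa/

/bmju.wa/ — violates constraint 4: syllable 1 onset /bmj/ has 3 consonants (> 2) → phonotactically illegal
/mwe.lji/ — σ1 onset /mw/ (3→5 rises), coda /∅/ ok; σ2 onset /lj/ (4→5 rises), coda /∅/ ok → phonotactically legal
/nu.si/ — σ1 onset /n/, coda /∅/ ok; σ2 onset /s/, coda /∅/ ok → phonotactically legal
/be.mja/ — σ1 onset /b/, coda /∅/ ok; σ2 onset /mj/ (3→5 rises), coda /∅/ ok → phonotactically legal
/pwu/ — σ1 onset /pw/ (1→5 rises), coda /∅/ ok → phonotactically legal
/tu.nle/ — σ1 onset /t/, coda /∅/ ok; σ2 onset /nl/ (3→4 rises), coda /∅/ ok → phonotactically legal
/te.swu/ — σ1 onset /t/, coda /∅/ ok; σ2 onset /sw/ (2→5 rises), coda /∅/ ok → phonotactically legal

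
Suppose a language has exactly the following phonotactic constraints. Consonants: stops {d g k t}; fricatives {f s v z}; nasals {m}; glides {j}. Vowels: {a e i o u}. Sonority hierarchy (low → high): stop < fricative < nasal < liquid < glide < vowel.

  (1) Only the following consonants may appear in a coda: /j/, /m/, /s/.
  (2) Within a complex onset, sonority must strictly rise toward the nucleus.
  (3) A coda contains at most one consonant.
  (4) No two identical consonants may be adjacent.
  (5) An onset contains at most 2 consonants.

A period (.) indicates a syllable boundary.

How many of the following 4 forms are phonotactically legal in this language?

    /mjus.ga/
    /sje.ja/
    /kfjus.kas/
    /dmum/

3

/mjus.ga/ — σ1 onset /mj/ (3→5 rises), coda /s/ ok; σ2 onset /g/, coda /∅/ ok → phonotactically legal
/sje.ja/ — σ1 onset /sj/ (2→5 rises), coda /∅/ ok; σ2 onset /j/, coda /∅/ ok → phonotactically legal
/kfjus.kas/ — violates constraint 5: syllable 1 onset /kfj/ has 3 consonants (> 2) → phonotactically illegal
/dmum/ — σ1 onset /dm/ (1→3 rises), coda /m/ ok → phonotactically legal
Phonotactically legal: /mjus.ga/, /sje.ja/, /dmum/ → 3.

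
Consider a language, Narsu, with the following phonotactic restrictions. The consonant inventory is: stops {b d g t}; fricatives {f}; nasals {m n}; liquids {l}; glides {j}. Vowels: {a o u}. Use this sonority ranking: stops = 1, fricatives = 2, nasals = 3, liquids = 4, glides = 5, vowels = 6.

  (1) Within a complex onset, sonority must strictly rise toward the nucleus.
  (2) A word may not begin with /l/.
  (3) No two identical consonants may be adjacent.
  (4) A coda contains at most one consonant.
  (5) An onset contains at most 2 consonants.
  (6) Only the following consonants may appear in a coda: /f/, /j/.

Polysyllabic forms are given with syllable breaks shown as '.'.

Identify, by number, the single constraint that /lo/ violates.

2

/lo/: word begins with /l/.
This is a violation of constraint 2: "A word may not begin with /l/."
The remaining constraints (1, 3, 4, 5, 6) are satisfied.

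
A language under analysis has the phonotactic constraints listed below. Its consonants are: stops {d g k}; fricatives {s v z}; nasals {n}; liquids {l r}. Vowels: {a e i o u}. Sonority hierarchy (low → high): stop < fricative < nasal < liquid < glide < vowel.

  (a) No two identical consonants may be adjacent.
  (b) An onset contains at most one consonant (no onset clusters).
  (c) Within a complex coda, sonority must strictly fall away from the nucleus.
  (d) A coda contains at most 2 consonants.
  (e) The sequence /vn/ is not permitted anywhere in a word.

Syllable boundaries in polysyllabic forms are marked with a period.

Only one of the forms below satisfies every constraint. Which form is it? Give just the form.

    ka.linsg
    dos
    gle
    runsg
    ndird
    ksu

ka.linsg — violates constraint (d): syllable 2 coda /nsg/ has 3 consonants (> 2) → illicit
dos — σ1 onset /d/, coda /s/ ok → licit
gle — violates constraint (b): syllable 1 onset /gl/ has 2 consonants (> 1) → illicit
runsg — violates constraint (d): syllable 1 coda /nsg/ has 3 consonants (> 2) → illicit
ndird — violates constraint (b): syllable 1 onset /nd/ has 2 consonants (> 1) → illicit
ksu — violates constraint (b): syllable 1 onset /ks/ has 2 consonants (> 1) → illicit

dos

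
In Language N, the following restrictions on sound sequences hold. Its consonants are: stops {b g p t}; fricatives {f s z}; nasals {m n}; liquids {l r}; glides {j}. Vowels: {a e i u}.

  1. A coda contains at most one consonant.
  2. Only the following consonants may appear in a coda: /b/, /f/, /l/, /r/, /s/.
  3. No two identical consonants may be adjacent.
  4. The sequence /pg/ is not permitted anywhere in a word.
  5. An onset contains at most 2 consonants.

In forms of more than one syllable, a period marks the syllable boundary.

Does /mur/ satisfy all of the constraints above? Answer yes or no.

yes

/mur/ — σ1 onset /m/, coda /r/ ok → licit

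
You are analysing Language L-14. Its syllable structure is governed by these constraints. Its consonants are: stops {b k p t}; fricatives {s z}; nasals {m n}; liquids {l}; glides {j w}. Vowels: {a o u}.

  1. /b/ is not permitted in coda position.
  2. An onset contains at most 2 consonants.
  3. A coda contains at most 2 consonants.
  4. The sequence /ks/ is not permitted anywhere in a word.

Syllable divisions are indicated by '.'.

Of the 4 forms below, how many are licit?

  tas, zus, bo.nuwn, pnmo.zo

tas — σ1 onset /t/, coda /s/ ok → licit
zus — σ1 onset /z/, coda /s/ ok → licit
bo.nuwn — σ1 onset /b/, coda /∅/ ok; σ2 onset /n/, coda /wn/ (2C) ok → licit
pnmo.zo — violates constraint 2: syllable 1 onset /pnm/ has 3 consonants (> 2) → illicit
Licit: tas, zus, bo.nuwn → 3.

3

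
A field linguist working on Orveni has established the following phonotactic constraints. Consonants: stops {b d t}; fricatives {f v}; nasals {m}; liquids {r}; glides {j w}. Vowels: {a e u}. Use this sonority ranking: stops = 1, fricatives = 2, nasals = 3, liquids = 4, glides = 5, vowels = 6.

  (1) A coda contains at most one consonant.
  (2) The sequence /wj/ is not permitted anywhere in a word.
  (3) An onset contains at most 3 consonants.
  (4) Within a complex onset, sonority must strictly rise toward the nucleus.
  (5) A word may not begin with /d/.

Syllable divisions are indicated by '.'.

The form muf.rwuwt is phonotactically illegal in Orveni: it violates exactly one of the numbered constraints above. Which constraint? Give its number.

1

muf.rwuwt: syllable 2 coda /wt/ has 2 consonants (> 1).
This is a violation of constraint 1: "A coda contains at most one consonant."
The remaining constraints (2, 3, 4, 5) are satisfied.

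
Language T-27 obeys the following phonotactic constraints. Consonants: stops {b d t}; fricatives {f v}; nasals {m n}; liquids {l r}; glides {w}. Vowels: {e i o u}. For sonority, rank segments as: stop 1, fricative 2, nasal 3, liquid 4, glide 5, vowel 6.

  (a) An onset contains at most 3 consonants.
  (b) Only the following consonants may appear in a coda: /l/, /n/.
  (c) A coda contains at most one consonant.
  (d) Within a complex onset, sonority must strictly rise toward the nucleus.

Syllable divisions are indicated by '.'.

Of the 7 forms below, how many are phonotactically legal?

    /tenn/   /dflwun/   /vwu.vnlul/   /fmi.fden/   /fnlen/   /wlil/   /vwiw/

2

/tenn/ — violates constraint (c): syllable 1 coda /nn/ has 2 consonants (> 1) → phonotactically illegal
/dflwun/ — violates constraint (a): syllable 1 onset /dflw/ has 4 consonants (> 3) → phonotactically illegal
/vwu.vnlul/ — σ1 onset /vw/ (2→5 rises), coda /∅/ ok; σ2 onset /vnl/ (2→3→4 rises), coda /l/ ok → phonotactically legal
/fmi.fden/ — violates constraint (d): syllable 2 onset /fd/: /f/ (fricative, 2) → /d/ (stop, 1) does not rise → phonotactically illegal
/fnlen/ — σ1 onset /fnl/ (2→3→4 rises), coda /n/ ok → phonotactically legal
/wlil/ — violates constraint (d): syllable 1 onset /wl/: /w/ (glide, 5) → /l/ (liquid, 4) does not rise → phonotactically illegal
/vwiw/ — violates constraint (b): syllable 1 coda contains /w/, which is not a licensed coda consonant → phonotactically illegal
Phonotactically legal: /vwu.vnlul/, /fnlen/ → 2.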